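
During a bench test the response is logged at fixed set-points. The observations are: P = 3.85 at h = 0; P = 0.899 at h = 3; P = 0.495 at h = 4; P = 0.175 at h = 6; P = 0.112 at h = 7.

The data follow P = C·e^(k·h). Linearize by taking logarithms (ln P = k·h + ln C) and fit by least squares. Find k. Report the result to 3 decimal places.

k = -0.511

Let Y = ln P. Fitting Y = k·h + ln C by least squares:
XᵀX = [[110.0000, 20.0000]; [20.0000, 5]], rhs = [-28.9148, -3.3938]ᵀ  (here Σh = 20.0000, Σ(h)² = 110.0000, Σln P = -3.3938, Σh·ln P = -28.9148).
Slope k = (n·Σh·ln P − Σh·Σln P)/(n·Σ(h)² − (Σh)²) = (5·-28.9148 − 20.0000·-3.3938)/150.0000 = -0.51132; ln C = (Σln P − k·Σh)/n = 1.36651.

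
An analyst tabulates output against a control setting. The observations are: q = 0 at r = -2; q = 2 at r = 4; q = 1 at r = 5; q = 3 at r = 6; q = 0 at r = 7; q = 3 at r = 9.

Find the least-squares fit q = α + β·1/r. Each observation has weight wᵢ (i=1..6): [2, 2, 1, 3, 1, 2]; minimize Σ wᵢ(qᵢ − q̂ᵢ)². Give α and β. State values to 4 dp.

Sums needed: Σwᵢ·1 = 11, Σwᵢ·1/r = 178/315, Σwᵢ·1/r·1/r = 629827/793800.
Moment sums: Σwᵢ·q = 20, Σwᵢ·1/r·q = 101/30.
Eliminating β: (629827/793800)·(row 1) − (178/315)·(row 2) gives (29665/3528)·α = (629827/793800)·20 − (178/315)·(101/30) = 2771597/198450, so α = 11086388/6674625.
Then β = ((101/30) − (178/315)·(11086388/6674625))/(629827/793800) = 453908/148325.

α = 1.6610, β = 3.0602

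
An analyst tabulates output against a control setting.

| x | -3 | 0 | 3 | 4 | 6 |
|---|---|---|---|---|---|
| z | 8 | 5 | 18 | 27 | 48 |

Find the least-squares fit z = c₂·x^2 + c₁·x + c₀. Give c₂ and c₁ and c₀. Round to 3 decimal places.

c₂ = 0.909, c₁ = 1.735, c₀ = 5.006

Sums needed: Σx^2·x^2 = 1714, Σx^2·x = 280, Σx^2 = 70, Σx·x = 70, Σx = 10, Σ1 = 5.
For Aᵀz: Σx^2·z = 2394, Σx·z = 426, Σz = 106.
Row-reducing yields c₂ = 259/285, c₁ = 2473/1425, c₀ = 2378/475.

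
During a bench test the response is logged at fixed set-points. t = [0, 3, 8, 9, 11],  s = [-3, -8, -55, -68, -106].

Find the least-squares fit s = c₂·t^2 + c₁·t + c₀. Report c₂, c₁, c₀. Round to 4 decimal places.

The normal equations are: 25379·c₂ + 2599·c₁ + 275·c₀ = -21926;  2599·c₂ + 275·c₁ + 31·c₀ = -2242;  275·c₂ + 31·c₁ + 5·c₀ = -240.
(Σt^2·t^2 = 25379, Σt^2·t = 2599, Σt^2 = 275, Σt·t = 275, Σt = 31, Σ1 = 5, Σt^2·s = -21926, Σt·s = -2242, Σs = -240.)
Inverting the 3×3 Gram matrix, [c₂, c₁, c₀]ᵀ = [-10091/10374, 14485/10374, -5459/1729]ᵀ.

c₂ = -0.9727, c₁ = 1.3963, c₀ = -3.1573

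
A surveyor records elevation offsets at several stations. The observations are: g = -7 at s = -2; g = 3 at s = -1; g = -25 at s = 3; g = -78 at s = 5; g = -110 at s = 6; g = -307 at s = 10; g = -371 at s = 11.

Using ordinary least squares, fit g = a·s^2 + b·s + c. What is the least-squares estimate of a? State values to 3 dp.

a = -3.009

XᵀX·[a, b, c]ᵀ = Xᵀg reads: 26660·a + 2690·b + 296·c = -81751;  2690·a + 296·b + 32·c = -8265;  296·a + 32·b + 7·c = -895.
(Σs^2·s^2 = 26660, Σs^2·s = 2690, Σs^2 = 296, Σs·s = 296, Σs = 32, Σ1 = 7, Σs^2·g = -81751, Σs·g = -8265, Σg = -895.)
Solving the 3×3 system (Gaussian elimination) gives a = -3478229/1156002, b = -1167301/1156002, c = 768753/192667.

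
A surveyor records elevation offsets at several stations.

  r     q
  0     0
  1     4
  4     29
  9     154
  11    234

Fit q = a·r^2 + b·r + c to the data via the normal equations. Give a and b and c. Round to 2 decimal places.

AᵀA·[a, b, c]ᵀ = Aᵀq reads: 21459·a + 2125·b + 219·c = 41256;  2125·a + 219·b + 25·c = 4080;  219·a + 25·b + 5·c = 421.
Inverting the 3×3 Gram matrix, [a, b, c]ᵀ = [138091/68224, -79695/68224, 47275/34112]ᵀ.

a = 2.02, b = -1.17, c = 1.39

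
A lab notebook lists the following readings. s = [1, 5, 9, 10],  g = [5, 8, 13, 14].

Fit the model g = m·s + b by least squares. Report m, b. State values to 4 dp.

Forming MᵀM = [[207, 25]; [25, 4]] and Mᵀg = [302, 40]ᵀ gives MᵀM·[m, b]ᵀ = Mᵀg.
det = 207·4 − 25² = 203.
m = (302·4 − 25·40)/203 = 208/203; b = (207·40 − 25·302)/203 = 730/203.

m = 1.0246, b = 3.5961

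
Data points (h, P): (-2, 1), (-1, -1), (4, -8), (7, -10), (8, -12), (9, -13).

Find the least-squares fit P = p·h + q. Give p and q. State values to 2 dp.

Forming XᵀX = [[215, 25]; [25, 6]] and XᵀP = [-316, -43]ᵀ gives XᵀX·[p, q]ᵀ = XᵀP.
Eliminating q: 6·(row 1) − 25·(row 2) gives 665·p = 6·(-316) − 25·(-43) = -821, so p = -821/665.
Then q = ((-43) − 25·(-821/665))/6 = -269/133.

p = -1.23, q = -2.02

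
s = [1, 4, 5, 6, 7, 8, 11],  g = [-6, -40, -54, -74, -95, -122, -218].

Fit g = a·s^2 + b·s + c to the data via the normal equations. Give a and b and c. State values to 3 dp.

a = -1.529, b = -2.734, c = -2.442

MᵀM·[a, b, c]ᵀ = Mᵀg reads: 23316·a + 2592·b + 312·c = -43501;  2592·a + 312·b + 42·c = -4919;  312·a + 42·b + 7·c = -609.
Solving the 3×3 system (Gaussian elimination) gives a = -8239/5388, b = -14729/5388, c = -2193/898.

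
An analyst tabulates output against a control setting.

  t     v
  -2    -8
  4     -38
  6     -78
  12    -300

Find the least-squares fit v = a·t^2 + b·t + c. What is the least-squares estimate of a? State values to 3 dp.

Entries of MᵀM: Σt^2·t^2 = 22304, Σt^2·t = 2000, Σt^2 = 200, Σt·t = 200, Σt = 20, Σ1 = 4.
And Σt^2·v = -46648, Σt·v = -4204, Σv = -424.
Normal equations: [[22304, 2000, 200]; [2000, 200, 20]; [200, 20, 4]]·[a, b, c]ᵀ = [-46648, -4204, -424]ᵀ.
Row-reducing yields a = -2, b = -21/25, c = -9/5.

a = -2.000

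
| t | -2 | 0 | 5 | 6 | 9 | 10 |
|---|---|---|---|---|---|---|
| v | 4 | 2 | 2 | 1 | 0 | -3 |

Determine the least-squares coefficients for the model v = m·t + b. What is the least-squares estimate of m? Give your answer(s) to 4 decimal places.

Compute the Gram sums: Σt·t = 246, Σt = 28, Σ1 = 6.
Right-hand side: Σt·v = -22, Σv = 6.
Eliminating b: 6·(row 1) − 28·(row 2) gives 692·m = 6·(-22) − 28·6 = -300, so m = -75/173.
Then b = (6 − 28·(-75/173))/6 = 523/173.

m = -0.4335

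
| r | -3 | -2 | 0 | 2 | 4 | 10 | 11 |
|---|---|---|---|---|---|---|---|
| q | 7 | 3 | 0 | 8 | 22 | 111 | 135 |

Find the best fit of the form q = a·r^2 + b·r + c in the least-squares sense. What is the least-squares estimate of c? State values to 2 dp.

c = 1.13

The normal equations are: 25010·a + 2368·b + 254·c = 27894;  2368·a + 254·b + 22·c = 2672;  254·a + 22·b + 7·c = 286.
(Σr^2·r^2 = 25010, Σr^2·r = 2368, Σr^2 = 254, Σr·r = 254, Σr = 22, Σ1 = 7, Σr^2·q = 27894, Σr·q = 2672, Σq = 286.)
Solving the 3×3 system (Gaussian elimination) gives a = 795695/797169, b = 889772/797169, c = 300420/265723.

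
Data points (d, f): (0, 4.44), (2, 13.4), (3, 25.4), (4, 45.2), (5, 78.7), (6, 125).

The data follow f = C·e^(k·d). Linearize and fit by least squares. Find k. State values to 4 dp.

Taking logs, ln f = k·d + ln C, so regress ln f on d.
Σd = 20.0000, Σ(d)² = 90.0000, Σln f = 20.3257, Σd·ln f = 80.9372.
Equations: 90.0000·k + 20.0000·ln C = 80.9372;  20.0000·k + 6·ln C = 20.3257.
Solving (det = 140.0000): k = 0.56507, ln C = 1.50407.

k = 0.5651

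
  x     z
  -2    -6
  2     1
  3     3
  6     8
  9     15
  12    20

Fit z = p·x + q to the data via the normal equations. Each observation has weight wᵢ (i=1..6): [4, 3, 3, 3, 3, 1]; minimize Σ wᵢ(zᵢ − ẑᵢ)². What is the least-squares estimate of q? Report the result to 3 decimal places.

q = -2.537

Sums needed: Σwᵢ·x·x = 550, Σwᵢ·x = 64, Σwᵢ·1 = 17.
Moment sums: Σwᵢ·x·z = 870, Σwᵢ·z = 77.
det = 550·17 − 64² = 5254.
p = (870·17 − 64·77)/5254 = 4931/2627; q = (550·77 − 64·870)/5254 = -6665/2627.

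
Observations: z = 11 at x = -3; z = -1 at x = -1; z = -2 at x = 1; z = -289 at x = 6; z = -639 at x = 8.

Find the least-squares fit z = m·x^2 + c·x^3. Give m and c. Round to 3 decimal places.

From the data, Σx^2·x^2 = 5475, Σx^2·x^3 = 40301, Σx^3·x^3 = 309531.
Moment sums: Σx^2·z = -51204, Σx^3·z = -389890.
Normal equations: [[5475, 40301]; [40301, 309531]]·[m, c]ᵀ = [-51204, -389890]ᵀ.
Δ = 5475·309531 − 40301² = 70511624.
m = ((-51204)·309531 − 40301·(-389890))/70511624 = -68134217/35255812; c = (5475·(-389890) − 40301·(-51204))/70511624 = -35537673/35255812.

m = -1.933, c = -1.008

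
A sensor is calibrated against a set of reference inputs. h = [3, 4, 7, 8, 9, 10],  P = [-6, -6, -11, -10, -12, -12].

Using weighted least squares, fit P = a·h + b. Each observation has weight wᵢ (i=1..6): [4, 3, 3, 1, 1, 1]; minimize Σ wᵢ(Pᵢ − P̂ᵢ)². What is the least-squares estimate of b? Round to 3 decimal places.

With design matrix X, XᵀWX = [[476, 72]; [72, 13]] and XᵀWP = [-683, -109]ᵀ.
det = 476·13 − 72² = 1004.
a = ((-683)·13 − 72·(-109))/1004 = -1031/1004; b = (476·(-109) − 72·(-683))/1004 = -677/251.

b = -2.697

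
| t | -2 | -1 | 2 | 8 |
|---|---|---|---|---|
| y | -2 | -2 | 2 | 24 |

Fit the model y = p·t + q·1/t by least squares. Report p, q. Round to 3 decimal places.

p = 2.939, q = -3.138

The normal system AᵀA·[p, q]ᵀ = Aᵀy is [[73, 4]; [4, 97/64]]·[p, q]ᵀ = [202, 7]ᵀ.
Determinant 73·(97/64) − 4² = 6057/64.
p = (202·(97/64) − 4·7)/(6057/64) = 1978/673; q = (73·7 − 4·202)/(6057/64) = -2112/673.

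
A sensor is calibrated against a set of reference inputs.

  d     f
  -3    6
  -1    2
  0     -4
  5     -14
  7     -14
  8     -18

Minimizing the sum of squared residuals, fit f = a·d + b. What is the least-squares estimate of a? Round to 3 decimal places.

a = -2.089

From the data, Σd·d = 148, Σd = 16, Σ1 = 6.
Moment sums: Σd·f = -332, Σf = -42.
So AᵀA·[a, b]ᵀ = Aᵀf: [[148, 16]; [16, 6]]·[a, b]ᵀ = [-332, -42]ᵀ.
Eliminating b: 6·(row 1) − 16·(row 2) gives 632·a = 6·(-332) − 16·(-42) = -1320, so a = -165/79.
Then b = ((-42) − 16·(-165/79))/6 = -113/79.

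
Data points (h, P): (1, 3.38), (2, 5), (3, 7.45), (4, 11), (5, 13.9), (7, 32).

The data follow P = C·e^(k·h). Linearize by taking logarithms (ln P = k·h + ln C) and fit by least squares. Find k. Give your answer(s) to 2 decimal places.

With ln Pᵢ as the transformed response and hᵢ as the regressor:
Σh = 22.0000, Σ(h)² = 104.0000, Σln P = 13.3310, Σh·ln P = 57.4726.
Normal system: [[104.0000, 22.0000]; [22.0000, 6]]·[k, ln C]ᵀ = [57.4726, 13.3310]ᵀ.
Slope k = (n·Σh·ln P − Σh·Σln P)/(n·Σ(h)² − (Σh)²) = (6·57.4726 − 22.0000·13.3310)/140.0000 = 0.36823; ln C = (Σln P − k·Σh)/n = 0.87166.

k = 0.37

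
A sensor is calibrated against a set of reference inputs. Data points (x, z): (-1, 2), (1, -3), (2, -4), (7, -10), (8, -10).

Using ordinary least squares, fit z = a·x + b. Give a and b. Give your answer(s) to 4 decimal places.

Normal-equation sums: Σx·x = 119, Σx = 17, Σ1 = 5.
For Mᵀz: Σx·z = -163, Σz = -25.
So MᵀM·[a, b]ᵀ = Mᵀz: [[119, 17]; [17, 5]]·[a, b]ᵀ = [-163, -25]ᵀ.
Δ = 119·5 − 17² = 306.
a = ((-163)·5 − 17·(-25))/306 = -65/51; b = (119·(-25) − 17·(-163))/306 = -2/3.

a = -1.2745, b = -0.6667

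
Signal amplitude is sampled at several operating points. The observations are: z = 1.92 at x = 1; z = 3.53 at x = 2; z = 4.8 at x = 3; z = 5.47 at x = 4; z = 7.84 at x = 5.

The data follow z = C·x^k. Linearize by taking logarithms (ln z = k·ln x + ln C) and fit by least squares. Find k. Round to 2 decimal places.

k = 0.83

Let Y = ln z. Fitting Y = k·ln x + ln C by least squares:
Σln x = 4.7875, Σ(ln x)² = 6.1995, Σln z = 7.2408, Σln x·ln z = 8.2675.
Equations: 6.1995·k + 4.7875·ln C = 8.2675;  4.7875·k + 5·ln C = 7.2408.
Slope k = (n·Σln x·ln z − Σln x·Σln z)/(n·Σ(ln x)² − (Σln x)²) = (5·8.2675 − 4.7875·7.2408)/8.0774 = 0.82605; ln C = (Σln z − k·Σln x)/n = 0.65721.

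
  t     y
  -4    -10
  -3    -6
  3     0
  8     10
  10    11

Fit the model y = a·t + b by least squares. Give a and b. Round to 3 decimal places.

With design matrix M, MᵀM = [[198, 14]; [14, 5]] and Mᵀy = [248, 5]ᵀ.
Δ = 198·5 − 14² = 794.
a = (248·5 − 14·5)/794 = 585/397; b = (198·5 − 14·248)/794 = -1241/397.

a = 1.474, b = -3.126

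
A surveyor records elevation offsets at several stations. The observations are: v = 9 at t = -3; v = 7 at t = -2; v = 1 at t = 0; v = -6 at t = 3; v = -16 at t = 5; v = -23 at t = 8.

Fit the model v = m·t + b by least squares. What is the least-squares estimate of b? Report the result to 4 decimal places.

b = 0.8165

Compute the Gram sums: Σt·t = 111, Σt = 11, Σ1 = 6.
And Σt·v = -323, Σv = -28.
Determinant 111·6 − 11² = 545.
m = ((-323)·6 − 11·(-28))/545 = -326/109; b = (111·(-28) − 11·(-323))/545 = 89/109.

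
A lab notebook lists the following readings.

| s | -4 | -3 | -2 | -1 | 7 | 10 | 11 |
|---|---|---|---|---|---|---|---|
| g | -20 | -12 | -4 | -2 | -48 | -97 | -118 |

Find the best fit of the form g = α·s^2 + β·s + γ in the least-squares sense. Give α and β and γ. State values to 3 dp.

α = -1.022, β = 0.542, γ = -0.610

Setting ∂/∂α … = 0 gives: 27396·α + 2574·β + 300·γ = -26776;  2574·α + 300·β + 18·γ = -2478;  300·α + 18·β + 7·γ = -301.
(Σs^2·s^2 = 27396, Σs^2·s = 2574, Σs^2 = 300, Σs·s = 300, Σs = 18, Σ1 = 7, Σs^2·g = -26776, Σs·g = -2478, Σg = -301.)
Row-reducing yields α = -261892/256347, β = 46330/85449, γ = -52127/85449.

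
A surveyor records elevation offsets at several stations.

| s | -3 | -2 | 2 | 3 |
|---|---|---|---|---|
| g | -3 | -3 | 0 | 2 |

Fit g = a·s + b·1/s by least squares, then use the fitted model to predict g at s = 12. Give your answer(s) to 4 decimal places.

The normal equations are: 26·a + 4·b = 21;  4·a + (13/18)·b = 19/6.
(Σs·s = 26, Σs·1/s = 4, Σ1/s·1/s = 13/18, Σs·g = 21, Σ1/s·g = 19/6.)
Δ = 26·(13/18) − 4² = 25/9.
a = (21·(13/18) − 4·(19/6))/(25/9) = 9/10; b = (26·(19/6) − 4·21)/(25/9) = -3/5.
At s = 12: ĝ = (9/10)·(12) + (-3/5)·(1/12) = 43/4.

ĝ = 10.7500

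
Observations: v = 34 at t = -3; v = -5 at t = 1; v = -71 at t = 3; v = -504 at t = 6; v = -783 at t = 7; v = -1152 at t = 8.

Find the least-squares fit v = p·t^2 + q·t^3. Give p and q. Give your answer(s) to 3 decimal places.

Entries of XᵀX: Σt^2·t^2 = 7956, Σt^2·t^3 = 57352, Σt^3·t^3 = 427908.
Moment sums: Σt^2·v = -130577, Σt^3·v = -970097.
Δ = 7956·427908 − 57352² = 115184144.
p = ((-130577)·427908 − 57352·(-970097))/115184144 = -59484943/28796036; q = (7956·(-970097) − 57352·(-130577))/115184144 = -57309907/28796036.

p = -2.066, q = -1.990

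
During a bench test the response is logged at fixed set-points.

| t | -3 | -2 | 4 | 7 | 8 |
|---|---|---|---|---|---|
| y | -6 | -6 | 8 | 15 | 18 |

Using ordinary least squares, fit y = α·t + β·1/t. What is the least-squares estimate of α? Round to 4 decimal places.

XᵀX·[α, β]ᵀ = Xᵀy reads: 142·α + 5·β = 311;  5·α + (12973/28224)·β = 319/28.
det = 142·(12973/28224) − 5² = 568283/14112.
α = (311·(12973/28224) − 5·(319/28))/(568283/14112) = 2426843/1136566; β = (142·(319/28) − 5·311)/(568283/14112) = 886032/568283.

α = 2.1352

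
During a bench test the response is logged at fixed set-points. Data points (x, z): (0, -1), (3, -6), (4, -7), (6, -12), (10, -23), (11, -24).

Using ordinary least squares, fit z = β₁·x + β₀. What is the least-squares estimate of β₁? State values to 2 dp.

β₁ = -2.22

Sums needed: Σx·x = 282, Σx = 34, Σ1 = 6.
Right-hand side: Σx·z = -612, Σz = -73.
MᵀM·[β₁, β₀]ᵀ = Mᵀz becomes [[282, 34]; [34, 6]]·[β₁, β₀]ᵀ = [-612, -73]ᵀ.
det = 282·6 − 34² = 536.
β₁ = ((-612)·6 − 34·(-73))/536 = -595/268; β₀ = (282·(-73) − 34·(-612))/536 = 111/268.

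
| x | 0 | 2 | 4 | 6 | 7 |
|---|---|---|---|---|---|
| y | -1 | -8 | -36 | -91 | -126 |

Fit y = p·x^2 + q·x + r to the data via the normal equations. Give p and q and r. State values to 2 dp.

From the data, Σx^2·x^2 = 3969, Σx^2·x = 631, Σx^2 = 105, Σx·x = 105, Σx = 19, Σ1 = 5.
For Mᵀy: Σx^2·y = -10058, Σx·y = -1588, Σy = -262.
MᵀM·[p, q, r]ᵀ = Mᵀy becomes [[3969, 631, 105]; [631, 105, 19]; [105, 19, 5]]·[p, q, r]ᵀ = [-10058, -1588, -262]ᵀ.
Solving the 3×3 system (Gaussian elimination) gives p = -3750/1261, q = 7499/2522, r = -3149/2522.

p = -2.97, q = 2.97, r = -1.25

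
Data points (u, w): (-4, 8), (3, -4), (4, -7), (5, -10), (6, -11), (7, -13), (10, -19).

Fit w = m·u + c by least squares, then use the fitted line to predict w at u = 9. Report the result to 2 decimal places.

The normal system MᵀM·[m, c]ᵀ = Mᵀw is [[251, 31]; [31, 7]]·[m, c]ᵀ = [-469, -56]ᵀ.
Eliminating c: 7·(row 1) − 31·(row 2) gives 796·m = 7·(-469) − 31·(-56) = -1547, so m = -1547/796.
Then c = ((-56) − 31·(-1547/796))/7 = 483/796.
At u = 9: ŵ = (-1547/796)·(9) + (483/796)·(1) = -3360/199.

ŵ = -16.88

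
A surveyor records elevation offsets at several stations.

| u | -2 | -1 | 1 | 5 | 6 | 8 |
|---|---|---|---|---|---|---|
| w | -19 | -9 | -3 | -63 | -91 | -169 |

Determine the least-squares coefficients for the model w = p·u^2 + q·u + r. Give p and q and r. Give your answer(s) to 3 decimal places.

Sums needed: Σu^2·u^2 = 6035, Σu^2·u = 845, Σu^2 = 131, Σu·u = 131, Σu = 17, Σ1 = 6.
Moment sums: Σu^2·w = -15755, Σu·w = -2169, Σw = -354.
XᵀX·[p, q, r]ᵀ = Xᵀw becomes [[6035, 845, 131]; [845, 131, 17]; [131, 17, 6]]·[p, q, r]ᵀ = [-15755, -2169, -354]ᵀ.
Solving the 3×3 system (Gaussian elimination) gives p = -10531/3606, q = 9481/3606, r = -1615/601.

p = -2.920, q = 2.629, r = -2.687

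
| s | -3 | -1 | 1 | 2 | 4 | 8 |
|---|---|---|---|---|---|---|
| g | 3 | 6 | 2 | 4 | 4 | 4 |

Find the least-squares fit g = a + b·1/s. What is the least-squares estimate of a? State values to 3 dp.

a = 3.968

The normal system MᵀM·[a, b]ᵀ = Mᵀg is [[6, 13/24]; [13/24, 1405/576]]·[a, b]ᵀ = [23, -3/2]ᵀ.
det = 6·(1405/576) − (13/24)² = 8261/576.
a = (23·(1405/576) − (13/24)·(-3/2))/(8261/576) = 32783/8261; b = (6·(-3/2) − (13/24)·23)/(8261/576) = -12360/8261.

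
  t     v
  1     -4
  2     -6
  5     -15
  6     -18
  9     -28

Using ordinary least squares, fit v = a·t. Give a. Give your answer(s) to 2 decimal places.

a = -3.07

Sums needed: Σt·t = 147.
And Σt·v = -451.
Normal equations: [[147]]·[a]ᵀ = [-451]ᵀ.
Hence a = -451 / 147 ≈ -3.06803.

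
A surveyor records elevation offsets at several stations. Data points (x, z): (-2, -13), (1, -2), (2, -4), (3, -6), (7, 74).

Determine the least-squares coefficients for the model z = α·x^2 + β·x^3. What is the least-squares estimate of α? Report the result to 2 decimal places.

With design matrix M, MᵀM = [[2515, 17051]; [17051, 118507]] and Mᵀz = [3502, 25290]ᵀ.
Determinant 2515·118507 − 17051² = 7308504.
α = (3502·118507 − 17051·25290)/7308504 = -34051/15354; β = (2515·25290 − 17051·3502)/7308504 = 138991/261018.

α = -2.22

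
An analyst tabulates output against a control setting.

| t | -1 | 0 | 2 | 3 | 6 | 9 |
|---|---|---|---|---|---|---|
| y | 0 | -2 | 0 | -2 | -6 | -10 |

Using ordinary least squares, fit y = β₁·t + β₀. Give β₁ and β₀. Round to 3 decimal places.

Normal-equation sums: Σt·t = 131, Σt = 19, Σ1 = 6.
Moment sums: Σt·y = -132, Σy = -20.
So AᵀA·[β₁, β₀]ᵀ = Aᵀy: [[131, 19]; [19, 6]]·[β₁, β₀]ᵀ = [-132, -20]ᵀ.
det = 131·6 − 19² = 425.
β₁ = ((-132)·6 − 19·(-20))/425 = -412/425; β₀ = (131·(-20) − 19·(-132))/425 = -112/425.

β₁ = -0.969, β₀ = -0.264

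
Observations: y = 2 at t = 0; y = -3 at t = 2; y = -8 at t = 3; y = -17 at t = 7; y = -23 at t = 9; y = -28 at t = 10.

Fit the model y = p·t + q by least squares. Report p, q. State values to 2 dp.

p = -2.88, q = 2.02

Sums needed: Σt·t = 243, Σt = 31, Σ1 = 6.
For Mᵀy: Σt·y = -636, Σy = -77.
Normal equations: [[243, 31]; [31, 6]]·[p, q]ᵀ = [-636, -77]ᵀ.
Δ = 243·6 − 31² = 497.
p = ((-636)·6 − 31·(-77))/497 = -1429/497; q = (243·(-77) − 31·(-636))/497 = 1005/497.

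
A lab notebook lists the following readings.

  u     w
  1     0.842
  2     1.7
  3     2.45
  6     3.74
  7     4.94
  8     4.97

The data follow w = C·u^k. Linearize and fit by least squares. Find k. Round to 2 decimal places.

With ln wᵢ as the transformed response and ln uᵢ as the regressor:
Σln u = 7.6089, Σ(ln u)² = 13.0084, Σln w = 5.7746, Σln u·ln w = 10.1583.
Equations: 13.0084·k + 7.6089·ln C = 10.1583;  7.6089·k + 6·ln C = 5.7746.
Slope k = (n·Σln u·ln w − Σln u·Σln w)/(n·Σ(ln u)² − (Σln u)²) = (6·10.1583 − 7.6089·5.7746)/20.1558 = 0.84400; ln C = (Σln w − k·Σln u)/n = -0.10788.

k = 0.84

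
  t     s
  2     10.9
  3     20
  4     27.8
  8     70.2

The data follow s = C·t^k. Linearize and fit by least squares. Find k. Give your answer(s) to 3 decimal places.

With ln sᵢ as the transformed response and ln tᵢ as the regressor:
XᵀX = [[7.9333, 5.2575]; [5.2575, 4]], rhs = [18.3968, 12.9609]ᵀ  (here Σln t = 5.2575, Σ(ln t)² = 7.9333, Σln s = 12.9609, Σln t·ln s = 18.3968).
Δ = 7.9333·4 − (5.2575)² = 4.0919; k = (18.3968·4 − 5.2575·12.9609)/4.0919 = 1.33080, ln C = (7.9333·12.9609 − 5.2575·18.3968)/4.0919 = 1.49105.

k = 1.331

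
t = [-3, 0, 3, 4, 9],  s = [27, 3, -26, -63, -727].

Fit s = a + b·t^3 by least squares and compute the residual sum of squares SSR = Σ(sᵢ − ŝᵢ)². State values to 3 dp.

SSR = 4.732

Setting ∂/∂a … = 0 gives: 5·a + 793·b = -786;  793·a + 536995·b = -535446.
(Σ1 = 5, Σt^3 = 793, Σt^3·t^3 = 536995, Σs = -786, Σt^3·s = -535446.)
Eliminating b: 536995·(row 1) − 793·(row 2) gives 2056126·a = 536995·(-786) − 793·(-535446) = 2530608, so a = 1265304/1028063.
Then b = ((-535446) − 793·(1265304/1028063))/536995 = -1026966/1028063.
Residuals: -1235685/1028063, 1818885/1028063, -266860/1028063, -307449/1028063, -8891/1028063; SSR = 4864564/1028063.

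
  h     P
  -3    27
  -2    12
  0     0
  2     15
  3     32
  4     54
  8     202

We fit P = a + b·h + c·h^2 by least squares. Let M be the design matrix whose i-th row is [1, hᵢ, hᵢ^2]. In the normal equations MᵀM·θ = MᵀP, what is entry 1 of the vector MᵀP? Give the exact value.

Entry 1 ↔ basis 1, so (MᵀP)_{1} = Σᵢ Pᵢ = (1)·(27) + (1)·(12) + (1)·(0) + (1)·(15) + (1)·(32) + (1)·(54) + (1)·(202) = 342.

342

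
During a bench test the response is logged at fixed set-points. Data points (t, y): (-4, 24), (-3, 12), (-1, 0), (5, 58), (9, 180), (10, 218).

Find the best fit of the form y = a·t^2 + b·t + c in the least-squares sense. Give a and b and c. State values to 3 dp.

The normal equations are: 17524·a + 1762·b + 232·c = 38322;  1762·a + 232·b + 16·c = 3958;  232·a + 16·b + 6·c = 492.
(Σt^2·t^2 = 17524, Σt^2·t = 1762, Σt^2 = 232, Σt·t = 232, Σt = 16, Σ1 = 6, Σt^2·y = 38322, Σt·y = 3958, Σy = 492.)
Row-reducing yields a = 471371/234165, b = 85211/46833, c = -53654/78055.

a = 2.013, b = 1.819, c = -0.687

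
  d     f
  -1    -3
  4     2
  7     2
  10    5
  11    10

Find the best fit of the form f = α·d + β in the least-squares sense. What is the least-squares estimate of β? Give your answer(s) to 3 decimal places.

β = -2.411

The normal system XᵀX·[α, β]ᵀ = Xᵀf is [[287, 31]; [31, 5]]·[α, β]ᵀ = [185, 16]ᵀ.
Determinant 287·5 − 31² = 474.
α = (185·5 − 31·16)/474 = 143/158; β = (287·16 − 31·185)/474 = -381/158.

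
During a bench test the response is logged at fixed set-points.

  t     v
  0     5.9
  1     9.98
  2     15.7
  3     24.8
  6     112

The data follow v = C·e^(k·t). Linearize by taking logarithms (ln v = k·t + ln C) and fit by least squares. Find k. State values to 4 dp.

k = 0.4873

Let Y = ln v. Fitting Y = k·t + ln C by least squares:
Σt = 12.0000, Σ(t)² = 50.0000, Σln v = 14.7585, Σt·ln v = 45.7514.
Equations: 50.0000·k + 12.0000·ln C = 45.7514;  12.0000·k + 5·ln C = 14.7585.
Solving (det = 106.0000): k = 0.48731, ln C = 1.78217.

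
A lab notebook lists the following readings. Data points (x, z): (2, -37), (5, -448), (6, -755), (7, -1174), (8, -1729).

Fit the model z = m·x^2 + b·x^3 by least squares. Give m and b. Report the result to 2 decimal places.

Sums needed: Σx^2·x^2 = 8434, Σx^2·x^3 = 60508, Σx^3·x^3 = 442138.
Moment sums: Σx^2·z = -206710, Σx^3·z = -1507306.
MᵀM·[m, b]ᵀ = Mᵀz becomes [[8434, 60508]; [60508, 442138]]·[m, b]ᵀ = [-206710, -1507306]ᵀ.
Determinant 8434·442138 − 60508² = 67773828.
m = ((-206710)·442138 − 60508·(-1507306))/67773828 = -15856211/5647819; b = (8434·(-1507306) − 60508·(-206710))/67773828 = -17084177/5647819.

m = -2.81, b = -3.02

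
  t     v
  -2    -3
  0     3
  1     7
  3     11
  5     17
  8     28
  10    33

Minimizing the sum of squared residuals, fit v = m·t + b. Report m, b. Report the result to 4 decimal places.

The normal system AᵀA·[m, b]ᵀ = Aᵀv is [[203, 25]; [25, 7]]·[m, b]ᵀ = [685, 96]ᵀ.
Eliminating b: 7·(row 1) − 25·(row 2) gives 796·m = 7·685 − 25·96 = 2395, so m = 2395/796.
Then b = (96 − 25·(2395/796))/7 = 2363/796.

m = 3.0088, b = 2.9686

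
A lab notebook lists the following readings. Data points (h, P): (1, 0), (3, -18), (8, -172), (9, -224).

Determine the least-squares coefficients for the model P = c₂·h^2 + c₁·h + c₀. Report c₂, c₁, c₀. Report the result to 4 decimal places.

Setting ∂/∂c₂ … = 0 gives: 10739·c₂ + 1269·c₁ + 155·c₀ = -29314;  1269·c₂ + 155·c₁ + 21·c₀ = -3446;  155·c₂ + 21·c₁ + 4·c₀ = -414.
Inverting the 3×3 Gram matrix, [c₂, c₁, c₀]ᵀ = [-7297/2269, 9713/2269, -3076/2269]ᵀ.

c₂ = -3.2160, c₁ = 4.2807, c₀ = -1.3557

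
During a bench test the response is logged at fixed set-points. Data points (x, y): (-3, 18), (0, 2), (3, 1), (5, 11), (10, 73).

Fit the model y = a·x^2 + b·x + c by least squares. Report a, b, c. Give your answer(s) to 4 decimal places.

a = 1.0074, b = -2.8794, c = 0.8253

Entries of AᵀA: Σx^2·x^2 = 10787, Σx^2·x = 1125, Σx^2 = 143, Σx·x = 143, Σx = 15, Σ1 = 5.
For Aᵀy: Σx^2·y = 7746, Σx·y = 734, Σy = 105.
So AᵀA·[a, b, c]ᵀ = Aᵀy: [[10787, 1125, 143]; [1125, 143, 15]; [143, 15, 5]]·[a, b, c]ᵀ = [7746, 734, 105]ᵀ.
Row-reducing yields a = 144325/143258, b = -412501/143258, c = 59113/71629.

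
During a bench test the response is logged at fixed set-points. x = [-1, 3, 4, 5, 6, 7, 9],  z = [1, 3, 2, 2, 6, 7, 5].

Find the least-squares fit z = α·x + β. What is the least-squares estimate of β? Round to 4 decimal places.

β = 1.1488

Sums needed: Σx·x = 217, Σx = 33, Σ1 = 7.
And Σx·z = 156, Σz = 26.
So MᵀM·[α, β]ᵀ = Mᵀz: [[217, 33]; [33, 7]]·[α, β]ᵀ = [156, 26]ᵀ.
Δ = 217·7 − 33² = 430.
α = (156·7 − 33·26)/430 = 117/215; β = (217·26 − 33·156)/430 = 247/215.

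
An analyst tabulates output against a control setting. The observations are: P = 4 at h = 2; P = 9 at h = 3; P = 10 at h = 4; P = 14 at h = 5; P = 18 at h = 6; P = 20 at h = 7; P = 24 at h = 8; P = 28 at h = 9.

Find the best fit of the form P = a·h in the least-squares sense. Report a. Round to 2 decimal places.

a = 2.95

Entries of AᵀA: Σh·h = 284.
For AᵀP: Σh·P = 837.
AᵀA·[a]ᵀ = AᵀP becomes [[284]]·[a]ᵀ = [837]ᵀ.
Hence a = 837 / 284 ≈ 2.94718.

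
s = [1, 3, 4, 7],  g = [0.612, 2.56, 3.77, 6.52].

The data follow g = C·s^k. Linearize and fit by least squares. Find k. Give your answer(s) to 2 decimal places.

k = 1.23

Taking logs, ln g = k·ln s + ln C, so regress ln g on ln s.
Σln s = 4.4308, Σ(ln s)² = 6.9153, Σln g = 3.6509, Σln s·ln g = 6.5208.
Equations: 6.9153·k + 4.4308·ln C = 6.5208;  4.4308·k + 4·ln C = 3.6509.
Solving (det = 8.0292): k = 1.23380, ln C = -0.45395.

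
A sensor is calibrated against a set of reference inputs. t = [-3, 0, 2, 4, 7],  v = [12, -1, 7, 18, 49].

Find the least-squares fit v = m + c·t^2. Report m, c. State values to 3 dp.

m = 1.788, c = 0.975

The normal equations are: 5·m + 78·c = 85;  78·m + 2754·c = 2825.
(Σ1 = 5, Σt^2 = 78, Σt^2·t^2 = 2754, Σv = 85, Σt^2·v = 2825.)
det = 5·2754 − 78² = 7686.
m = (85·2754 − 78·2825)/7686 = 2290/1281; c = (5·2825 − 78·85)/7686 = 7495/7686.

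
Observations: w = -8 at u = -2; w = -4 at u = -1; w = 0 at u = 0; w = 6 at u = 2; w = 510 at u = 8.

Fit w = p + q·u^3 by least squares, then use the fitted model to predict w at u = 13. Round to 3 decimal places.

Forming MᵀM = [[5, 511]; [511, 262273]] and Mᵀw = [504, 261236]ᵀ gives MᵀM·[p, q]ᵀ = Mᵀw.
Determinant 5·262273 − 511² = 1050244.
p = (504·262273 − 511·261236)/1050244 = -326501/262561; q = (5·261236 − 511·504)/1050244 = 262159/262561.
At u = 13: ŵ = (-326501/262561)·(1) + (262159/262561)·(2197) = 575636822/262561.

ŵ = 2192.393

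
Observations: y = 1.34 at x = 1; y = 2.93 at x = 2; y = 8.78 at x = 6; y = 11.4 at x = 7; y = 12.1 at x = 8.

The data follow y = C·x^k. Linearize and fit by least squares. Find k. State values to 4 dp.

k = 1.0627

Let Y = ln y. Fitting Y = k·ln x + ln C by least squares:
XᵀX = [[11.8015, 6.5103]; [6.5103, 5]], rhs = [14.5578, 8.4670]ᵀ  (here Σln x = 6.5103, Σ(ln x)² = 11.8015, Σln y = 8.4670, Σln x·ln y = 14.5578).
Δ = 11.8015·5 − (6.5103)² = 16.6240; k = (14.5578·5 − 6.5103·8.4670)/16.6240 = 1.06272, ln C = (11.8015·8.4670 − 6.5103·14.5578)/16.6240 = 0.30968.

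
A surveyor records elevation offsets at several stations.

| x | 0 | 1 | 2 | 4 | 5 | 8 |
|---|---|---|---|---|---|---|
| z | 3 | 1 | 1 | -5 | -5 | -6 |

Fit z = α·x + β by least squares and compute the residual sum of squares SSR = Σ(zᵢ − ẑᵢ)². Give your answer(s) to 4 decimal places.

SSR = 11.1923

Normal-equation sums: Σx·x = 110, Σx = 20, Σ1 = 6.
Moment sums: Σx·z = -90, Σz = -11.
So AᵀA·[α, β]ᵀ = Aᵀz: [[110, 20]; [20, 6]]·[α, β]ᵀ = [-90, -11]ᵀ.
Eliminating β: 6·(row 1) − 20·(row 2) gives 260·α = 6·(-90) − 20·(-11) = -320, so α = -16/13.
Then β = ((-11) − 20·(-16/13))/6 = 59/26.
Residuals: 19/26, -1/26, 31/26, -61/26, -29/26, 41/26; SSR = 291/26.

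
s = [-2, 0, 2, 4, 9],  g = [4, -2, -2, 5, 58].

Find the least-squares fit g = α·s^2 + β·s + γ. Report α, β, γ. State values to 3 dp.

α = 0.932, β = -1.662, γ = -2.646

With design matrix X, XᵀX = [[6849, 793, 105]; [793, 105, 13]; [105, 13, 5]] and Xᵀg = [4786, 530, 63]ᵀ.
Inverting the 3×3 Gram matrix, [α, β, γ]ᵀ = [70177/75316, -125159/75316, -99661/37658]ᵀ.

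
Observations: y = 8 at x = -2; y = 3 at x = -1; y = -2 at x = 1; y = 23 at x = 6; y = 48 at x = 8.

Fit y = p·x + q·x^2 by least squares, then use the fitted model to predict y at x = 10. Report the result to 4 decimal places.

ŷ = 79.9909

With design matrix M, MᵀM = [[106, 720]; [720, 5410]] and Mᵀy = [501, 3933]ᵀ.
Δ = 106·5410 − 720² = 55060.
p = (501·5410 − 720·3933)/55060 = -12135/5506; q = (106·3933 − 720·501)/55060 = 28089/27530.
At x = 10: ŷ = (-12135/5506)·(10) + (28089/27530)·(100) = 220215/2753.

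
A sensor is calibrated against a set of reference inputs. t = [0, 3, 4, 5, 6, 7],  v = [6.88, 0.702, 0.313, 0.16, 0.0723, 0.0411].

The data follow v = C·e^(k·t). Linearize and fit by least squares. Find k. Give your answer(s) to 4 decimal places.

Taking logs, ln v = k·t + ln C, so regress ln v on t.
Over the data: Σt = 25.0000, Σ(t)² = 135.0000, Σln v = -7.2380, Σt·ln v = -52.9744.
Normal system: [[135.0000, 25.0000]; [25.0000, 6]]·[k, ln C]ᵀ = [-52.9744, -7.2380]ᵀ.
Slope k = (n·Σt·ln v − Σt·Σln v)/(n·Σ(t)² − (Σt)²) = (6·-52.9744 − 25.0000·-7.2380)/185.0000 = -0.73998; ln C = (Σln v − k·Σt)/n = 1.87691.

k = -0.7400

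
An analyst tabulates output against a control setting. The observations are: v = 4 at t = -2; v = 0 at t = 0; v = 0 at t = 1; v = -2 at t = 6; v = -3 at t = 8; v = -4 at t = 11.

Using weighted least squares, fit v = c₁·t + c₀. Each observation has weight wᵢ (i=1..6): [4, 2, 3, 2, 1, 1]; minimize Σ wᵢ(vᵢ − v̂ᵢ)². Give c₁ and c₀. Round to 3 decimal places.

c₁ = -0.598, c₀ = 1.581

Entries of AᵀWA: Σwᵢ·t·t = 276, Σwᵢ·t = 26, Σwᵢ·1 = 13.
Moment sums: Σwᵢ·t·v = -124, Σwᵢ·v = 5.
AᵀWA·[c₁, c₀]ᵀ = AᵀWv becomes [[276, 26]; [26, 13]]·[c₁, c₀]ᵀ = [-124, 5]ᵀ.
Determinant 276·13 − 26² = 2912.
c₁ = ((-124)·13 − 26·5)/2912 = -67/112; c₀ = (276·5 − 26·(-124))/2912 = 1151/728.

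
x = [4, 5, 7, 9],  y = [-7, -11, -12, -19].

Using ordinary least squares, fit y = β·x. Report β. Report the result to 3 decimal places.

β = -1.977

Normal-equation sums: Σx·x = 171.
Moment sums: Σx·y = -338.
Normal equations: [[171]]·[β]ᵀ = [-338]ᵀ.
Hence β = -338 / 171 ≈ -1.97661.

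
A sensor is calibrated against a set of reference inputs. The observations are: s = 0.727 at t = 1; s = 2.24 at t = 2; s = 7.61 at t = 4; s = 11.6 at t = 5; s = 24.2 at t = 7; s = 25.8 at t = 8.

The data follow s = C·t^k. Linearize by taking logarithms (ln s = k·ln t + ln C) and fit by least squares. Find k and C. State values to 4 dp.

k = 1.7624, C = 0.6941

With ln sᵢ as the transformed response and ln tᵢ as the regressor:
Σln t = 7.7142, Σ(ln t)² = 13.1032, Σln s = 11.4048, Σln t·ln s = 20.2765.
Equations: 13.1032·k + 7.7142·ln C = 20.2765;  7.7142·k + 6·ln C = 11.4048.
Solving (det = 19.1098): k = 1.76241, ln C = -0.36514, so C = exp(-0.36514) = 0.69410.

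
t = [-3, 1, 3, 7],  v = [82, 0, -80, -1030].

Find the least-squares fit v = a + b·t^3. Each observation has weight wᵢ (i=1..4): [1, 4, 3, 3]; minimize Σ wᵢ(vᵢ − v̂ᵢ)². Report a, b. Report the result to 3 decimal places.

Compute the Gram sums: Σwᵢ·1 = 11, Σwᵢ·t^3 = 1087, Σwᵢ·t^3·t^3 = 355867.
For XᵀWv: Σwᵢ·v = -3248, Σwᵢ·t^3·v = -1068564.
Eliminating b: 355867·(row 1) − 1087·(row 2) gives 2732968·a = 355867·(-3248) − 1087·(-1068564) = 5673052, so a = 202609/97606.
Then b = ((-1068564) − 1087·(202609/97606))/355867 = -293701/97606.

a = 2.076, b = -3.009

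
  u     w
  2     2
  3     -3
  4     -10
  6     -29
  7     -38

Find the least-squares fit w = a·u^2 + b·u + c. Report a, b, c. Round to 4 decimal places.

Entries of AᵀA: Σu^2·u^2 = 4050, Σu^2·u = 658, Σu^2 = 114, Σu·u = 114, Σu = 22, Σ1 = 5.
Right-hand side: Σu^2·w = -3085, Σu·w = -485, Σw = -78.
Normal equations: [[4050, 658, 114]; [658, 114, 22]; [114, 22, 5]]·[a, b, c]ᵀ = [-3085, -485, -78]ᵀ.
Inverting the 3×3 Gram matrix, [a, b, c]ᵀ = [-185/308, -857/308, 796/77]ᵀ.

a = -0.6006, b = -2.7825, c = 10.3377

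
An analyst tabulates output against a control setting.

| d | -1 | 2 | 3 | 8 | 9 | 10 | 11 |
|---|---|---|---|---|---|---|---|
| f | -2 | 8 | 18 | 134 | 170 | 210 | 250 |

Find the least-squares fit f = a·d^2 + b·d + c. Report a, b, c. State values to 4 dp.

a = 1.9847, b = 1.2833, c = -2.8702

From the data, Σd^2·d^2 = 35396, Σd^2·d = 3606, Σd^2 = 380, Σd·d = 380, Σd = 42, Σ1 = 7.
For Xᵀf: Σd^2·f = 73788, Σd·f = 7524, Σf = 788.
Inverting the 3×3 Gram matrix, [a, b, c]ᵀ = [458314/230921, 296334/230921, -662800/230921]ᵀ.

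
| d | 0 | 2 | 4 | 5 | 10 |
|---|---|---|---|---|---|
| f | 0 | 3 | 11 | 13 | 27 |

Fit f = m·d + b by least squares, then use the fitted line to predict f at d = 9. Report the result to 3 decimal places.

f̂ = 24.169

AᵀA·[m, b]ᵀ = Aᵀf reads: 145·m + 21·b = 385;  21·m + 5·b = 54.
Eliminating b: 5·(row 1) − 21·(row 2) gives 284·m = 5·385 − 21·54 = 791, so m = 791/284.
Then b = (54 − 21·(791/284))/5 = -255/284.
At d = 9: f̂ = (791/284)·(9) + (-255/284)·(1) = 1716/71.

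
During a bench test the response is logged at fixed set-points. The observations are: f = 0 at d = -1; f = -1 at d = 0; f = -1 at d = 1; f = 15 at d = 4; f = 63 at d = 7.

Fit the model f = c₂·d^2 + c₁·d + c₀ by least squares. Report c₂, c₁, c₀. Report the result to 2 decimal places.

c₂ = 1.55, c₁ = -1.62, c₀ = -1.99

From the data, Σd^2·d^2 = 2659, Σd^2·d = 407, Σd^2 = 67, Σd·d = 67, Σd = 11, Σ1 = 5.
Right-hand side: Σd^2·f = 3326, Σd·f = 500, Σf = 76.
So XᵀX·[c₂, c₁, c₀]ᵀ = Xᵀf: [[2659, 407, 67]; [407, 67, 11]; [67, 11, 5]]·[c₂, c₁, c₀]ᵀ = [3326, 500, 76]ᵀ.
Row-reducing yields c₂ = 15463/9984, c₁ = -16157/9984, c₀ = -3317/1664.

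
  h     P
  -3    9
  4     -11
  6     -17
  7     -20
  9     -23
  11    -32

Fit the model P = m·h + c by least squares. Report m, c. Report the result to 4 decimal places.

m = -2.8436, c = 0.4469

Setting ∂/∂m … = 0 gives: 312·m + 34·c = -872;  34·m + 6·c = -94.
Determinant 312·6 − 34² = 716.
m = ((-872)·6 − 34·(-94))/716 = -509/179; c = (312·(-94) − 34·(-872))/716 = 80/179.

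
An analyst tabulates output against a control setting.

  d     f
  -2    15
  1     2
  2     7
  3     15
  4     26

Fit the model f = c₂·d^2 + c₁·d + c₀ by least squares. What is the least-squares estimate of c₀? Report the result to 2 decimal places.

c₀ = 2.75

Normal-equation sums: Σd^2·d^2 = 370, Σd^2·d = 92, Σd^2 = 34, Σd·d = 34, Σd = 8, Σ1 = 5.
Right-hand side: Σd^2·f = 641, Σd·f = 135, Σf = 65.
Normal equations: [[370, 92, 34]; [92, 34, 8]; [34, 8, 5]]·[c₂, c₁, c₀]ᵀ = [641, 135, 65]ᵀ.
Row-reducing yields c₂ = 7633/3822, c₁ = -7949/3822, c₀ = 250/91.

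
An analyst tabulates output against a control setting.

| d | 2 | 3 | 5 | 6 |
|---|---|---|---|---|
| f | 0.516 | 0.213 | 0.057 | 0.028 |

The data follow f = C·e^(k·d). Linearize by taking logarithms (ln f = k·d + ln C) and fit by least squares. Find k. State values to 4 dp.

k = -0.7146

Taking logs, ln f = k·d + ln C, so regress ln f on d.
Σd = 16.0000, Σ(d)² = 74.0000, Σln f = -8.6484, Σd·ln f = -41.7395.
Equations: 74.0000·k + 16.0000·ln C = -41.7395;  16.0000·k + 4·ln C = -8.6484.
Slope k = (n·Σd·ln f − Σd·Σln f)/(n·Σ(d)² − (Σd)²) = (4·-41.7395 − 16.0000·-8.6484)/40.0000 = -0.71460; ln C = (Σln f − k·Σd)/n = 0.69633.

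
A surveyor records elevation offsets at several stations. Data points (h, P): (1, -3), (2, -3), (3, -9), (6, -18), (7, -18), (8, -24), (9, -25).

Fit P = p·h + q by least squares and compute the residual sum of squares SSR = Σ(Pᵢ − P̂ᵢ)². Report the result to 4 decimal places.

SSR = 12.6044

From the data, Σh·h = 244, Σh = 36, Σ1 = 7.
Right-hand side: Σh·P = -687, ΣP = -100.
So XᵀX·[p, q]ᵀ = XᵀP: [[244, 36]; [36, 7]]·[p, q]ᵀ = [-687, -100]ᵀ.
Determinant 244·7 − 36² = 412.
p = ((-687)·7 − 36·(-100))/412 = -1209/412; q = (244·(-100) − 36·(-687))/412 = 83/103.
Residuals: -359/412, 425/206, -413/412, -247/206, 715/412, -137/103, 249/412; SSR = 5193/412.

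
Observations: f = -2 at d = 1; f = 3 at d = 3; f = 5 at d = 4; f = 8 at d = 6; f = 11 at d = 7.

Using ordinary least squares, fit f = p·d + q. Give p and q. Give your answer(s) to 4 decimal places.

Forming MᵀM = [[111, 21]; [21, 5]] and Mᵀf = [152, 25]ᵀ gives MᵀM·[p, q]ᵀ = Mᵀf.
Δ = 111·5 − 21² = 114.
p = (152·5 − 21·25)/114 = 235/114; q = (111·25 − 21·152)/114 = -139/38.

p = 2.0614, q = -3.6579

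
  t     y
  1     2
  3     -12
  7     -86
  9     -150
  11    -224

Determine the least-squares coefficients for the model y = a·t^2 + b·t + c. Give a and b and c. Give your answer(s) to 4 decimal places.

Sums needed: Σt^2·t^2 = 23685, Σt^2·t = 2431, Σt^2 = 261, Σt·t = 261, Σt = 31, Σ1 = 5.
And Σt^2·y = -43574, Σt·y = -4450, Σy = -470.
Inverting the 3×3 Gram matrix, [a, b, c]ᵀ = [-1201/616, 109/154, 2085/616]ᵀ.

a = -1.9497, b = 0.7078, c = 3.3847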